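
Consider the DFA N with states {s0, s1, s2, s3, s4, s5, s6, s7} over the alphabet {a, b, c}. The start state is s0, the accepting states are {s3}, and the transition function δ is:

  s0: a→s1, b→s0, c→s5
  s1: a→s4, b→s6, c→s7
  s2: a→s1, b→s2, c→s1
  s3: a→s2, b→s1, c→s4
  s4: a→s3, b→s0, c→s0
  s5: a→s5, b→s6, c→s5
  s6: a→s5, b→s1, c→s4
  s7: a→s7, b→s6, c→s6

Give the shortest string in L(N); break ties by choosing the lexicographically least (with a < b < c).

A breadth-first search from s0 reaches an accepting state first via the path s0 → s1 → s4 → s3 on input aaa.
No string of length < 3 is accepted (BFS exhausts all shorter strings without reaching an accepting state), and aaa is the lexicographically least accepting string of length 3.

aaa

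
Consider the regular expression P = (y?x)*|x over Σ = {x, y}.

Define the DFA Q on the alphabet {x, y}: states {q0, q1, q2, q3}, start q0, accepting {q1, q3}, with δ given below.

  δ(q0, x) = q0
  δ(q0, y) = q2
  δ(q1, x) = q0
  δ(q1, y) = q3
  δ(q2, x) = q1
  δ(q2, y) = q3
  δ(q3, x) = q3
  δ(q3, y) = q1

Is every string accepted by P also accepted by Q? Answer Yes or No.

No

The empty string ε is in L(P) but not in L(Q).
So L(P) ⊄ L(Q).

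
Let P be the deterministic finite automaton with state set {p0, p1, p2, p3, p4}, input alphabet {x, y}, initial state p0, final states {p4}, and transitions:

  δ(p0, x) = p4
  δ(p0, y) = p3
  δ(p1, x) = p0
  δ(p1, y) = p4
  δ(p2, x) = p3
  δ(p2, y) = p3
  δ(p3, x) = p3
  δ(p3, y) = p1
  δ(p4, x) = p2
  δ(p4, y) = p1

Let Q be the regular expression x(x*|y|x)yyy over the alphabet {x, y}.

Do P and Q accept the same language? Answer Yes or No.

No

The string x is accepted by P but rejected by Q.
So L(P) ≠ L(Q).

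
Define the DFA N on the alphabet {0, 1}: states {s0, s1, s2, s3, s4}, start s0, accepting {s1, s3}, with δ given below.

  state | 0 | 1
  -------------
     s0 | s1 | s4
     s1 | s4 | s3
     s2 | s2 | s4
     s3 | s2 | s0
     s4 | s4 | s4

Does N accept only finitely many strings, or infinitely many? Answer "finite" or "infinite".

infinite

State s0 is reachable from the start and can reach an accepting state, and it lies on the cycle s0 → s1 → s3 → s0.
Traversing that cycle any number of times yields accepted strings of unbounded length, so the language is infinite.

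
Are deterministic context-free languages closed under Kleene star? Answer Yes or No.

L = {c aⁿbⁿ : n≥0} ∪ {cc aⁿb²ⁿ : n≥0} is a DCFL (the number of leading c's fixes which ratio the DPDA checks), but L* is not. Every word of L starts with c, so in a factorisation of the string cc aⁱbʲ (i≥1) into words of L each factor begins at one of the two c's: either the whole string is a single word of L (forcing j = 2i), or it splits as c · (c aⁱbʲ) with c ∈ L (take n = 0) and c aⁱbʲ ∈ L (forcing j = i). Thus L* ∩ cca⁺b* = {cc aⁿbⁿ : n≥1} ∪ {cc aⁿb²ⁿ : n≥1}. A DPDA for L* would give one for this intersection with a regular set, and, started from its configuration after reading cc, one for {aⁿbⁿ : n≥1} ∪ {aⁿb²ⁿ : n≥1}, which no deterministic PDA accepts (a DPDA for it would have a single run on aⁿb²ⁿ, accepting after the prefix aⁿbⁿ and accepting again after n more b's; an ordinary PDA that simulates it on a's and b's and, at any moment when it is accepting, may switch to reading only a fresh letter d while feeding each d to the simulation as a b, would accept aⁱbʲdᵏ (k≥1) exactly when both aⁱbʲ and aⁱbʲ⁺ᵏ are in the language, i.e. its language intersected with the regular set a*b*d⁺ would be exactly {aⁿbⁿdⁿ : n≥1} — impossible, since context-free languages are closed under intersection with regular sets and {aⁿbⁿdⁿ} is not context-free). So L* is not a DCFL.

No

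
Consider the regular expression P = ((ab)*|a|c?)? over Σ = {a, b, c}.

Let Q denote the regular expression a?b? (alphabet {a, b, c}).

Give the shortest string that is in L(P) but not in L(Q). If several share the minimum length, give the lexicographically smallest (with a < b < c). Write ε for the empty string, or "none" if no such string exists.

The string c is accepted by P but not by Q.
No shorter string lies in the difference, and c is the lexicographically first length-1 string in L(P) \ L(Q).

c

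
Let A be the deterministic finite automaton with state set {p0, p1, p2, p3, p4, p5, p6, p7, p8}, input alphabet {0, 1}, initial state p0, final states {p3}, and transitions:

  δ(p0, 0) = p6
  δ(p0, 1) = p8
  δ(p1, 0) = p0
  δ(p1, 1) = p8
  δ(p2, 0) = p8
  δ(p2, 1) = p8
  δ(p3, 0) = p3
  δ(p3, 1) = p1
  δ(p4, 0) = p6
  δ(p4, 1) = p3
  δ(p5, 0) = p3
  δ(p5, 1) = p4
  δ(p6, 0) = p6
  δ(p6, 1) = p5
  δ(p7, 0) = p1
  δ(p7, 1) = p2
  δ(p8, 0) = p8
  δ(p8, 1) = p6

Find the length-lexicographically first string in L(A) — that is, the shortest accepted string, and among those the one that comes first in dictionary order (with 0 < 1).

A breadth-first search from p0 reaches an accepting state first via the path p0 → p6 → p5 → p3 on input 010.
No string of length < 3 is accepted (BFS exhausts all shorter strings without reaching an accepting state), and 010 is the lexicographically least accepting string of length 3.

010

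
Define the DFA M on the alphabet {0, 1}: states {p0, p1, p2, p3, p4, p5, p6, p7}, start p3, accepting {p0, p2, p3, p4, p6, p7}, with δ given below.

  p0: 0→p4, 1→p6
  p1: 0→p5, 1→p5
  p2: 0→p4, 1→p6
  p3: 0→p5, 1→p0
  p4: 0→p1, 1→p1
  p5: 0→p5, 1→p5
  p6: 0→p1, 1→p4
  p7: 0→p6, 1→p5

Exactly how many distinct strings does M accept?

5

The useful subgraph on states {p0, p3, p4, p6} is acyclic, so L(M) is finite; the longest accepting path visits 4 useful states, giving maximum string length 3.
Counting accepting paths from p3 by length: 1 of length 0, 1 of length 1, 2 of length 2, 1 of length 3. Total 5.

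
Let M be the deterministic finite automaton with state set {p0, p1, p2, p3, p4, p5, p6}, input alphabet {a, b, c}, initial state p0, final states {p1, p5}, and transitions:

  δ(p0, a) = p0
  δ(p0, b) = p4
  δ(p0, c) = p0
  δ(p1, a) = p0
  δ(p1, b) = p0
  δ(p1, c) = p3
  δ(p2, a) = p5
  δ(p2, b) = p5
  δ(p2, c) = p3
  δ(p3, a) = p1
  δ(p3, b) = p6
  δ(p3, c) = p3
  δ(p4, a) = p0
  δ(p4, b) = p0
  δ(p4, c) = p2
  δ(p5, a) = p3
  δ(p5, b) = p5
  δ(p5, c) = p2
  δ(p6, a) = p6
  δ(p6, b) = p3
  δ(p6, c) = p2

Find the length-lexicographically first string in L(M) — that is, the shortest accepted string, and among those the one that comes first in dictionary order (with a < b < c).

bca

A breadth-first search from p0 reaches an accepting state first via the path p0 → p4 → p2 → p5 on input bca.
No string of length < 3 is accepted (BFS exhausts all shorter strings without reaching an accepting state), and bca is the lexicographically least accepting string of length 3.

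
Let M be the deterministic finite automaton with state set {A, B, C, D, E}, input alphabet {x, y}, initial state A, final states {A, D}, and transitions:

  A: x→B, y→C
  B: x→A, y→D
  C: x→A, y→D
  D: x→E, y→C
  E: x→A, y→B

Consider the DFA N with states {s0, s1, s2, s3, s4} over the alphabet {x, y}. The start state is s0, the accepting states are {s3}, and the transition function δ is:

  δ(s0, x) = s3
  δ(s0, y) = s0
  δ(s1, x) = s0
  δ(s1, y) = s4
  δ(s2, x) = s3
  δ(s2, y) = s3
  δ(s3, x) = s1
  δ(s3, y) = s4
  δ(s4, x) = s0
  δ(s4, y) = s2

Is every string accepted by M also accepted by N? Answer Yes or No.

No

The empty string ε is in L(M) but not in L(N).
So L(M) ⊄ L(N).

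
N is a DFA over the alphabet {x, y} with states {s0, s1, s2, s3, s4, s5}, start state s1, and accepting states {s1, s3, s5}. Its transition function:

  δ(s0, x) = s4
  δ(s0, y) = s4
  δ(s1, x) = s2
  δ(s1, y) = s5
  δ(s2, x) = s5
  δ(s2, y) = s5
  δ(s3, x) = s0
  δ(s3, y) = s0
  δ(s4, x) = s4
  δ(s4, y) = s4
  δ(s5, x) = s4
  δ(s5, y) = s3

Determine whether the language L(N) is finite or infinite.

The useful states (reachable from s1 and able to reach an accepting state) are {s1, s2, s3, s5}.
Restricted to these states the transition graph has no cycle, so every accepting path has bounded length and L is finite.

finite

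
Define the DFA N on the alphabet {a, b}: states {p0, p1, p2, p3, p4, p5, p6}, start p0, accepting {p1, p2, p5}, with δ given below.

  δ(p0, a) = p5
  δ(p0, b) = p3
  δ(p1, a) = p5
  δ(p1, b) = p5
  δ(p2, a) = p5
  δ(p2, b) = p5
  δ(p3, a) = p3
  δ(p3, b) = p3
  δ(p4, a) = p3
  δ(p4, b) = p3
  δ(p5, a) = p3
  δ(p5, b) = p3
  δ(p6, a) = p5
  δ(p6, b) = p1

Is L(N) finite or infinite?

finite

The useful states (reachable from p0 and able to reach an accepting state) are {p0, p5}.
Restricted to these states the transition graph has no cycle, so every accepting path has bounded length and L is finite.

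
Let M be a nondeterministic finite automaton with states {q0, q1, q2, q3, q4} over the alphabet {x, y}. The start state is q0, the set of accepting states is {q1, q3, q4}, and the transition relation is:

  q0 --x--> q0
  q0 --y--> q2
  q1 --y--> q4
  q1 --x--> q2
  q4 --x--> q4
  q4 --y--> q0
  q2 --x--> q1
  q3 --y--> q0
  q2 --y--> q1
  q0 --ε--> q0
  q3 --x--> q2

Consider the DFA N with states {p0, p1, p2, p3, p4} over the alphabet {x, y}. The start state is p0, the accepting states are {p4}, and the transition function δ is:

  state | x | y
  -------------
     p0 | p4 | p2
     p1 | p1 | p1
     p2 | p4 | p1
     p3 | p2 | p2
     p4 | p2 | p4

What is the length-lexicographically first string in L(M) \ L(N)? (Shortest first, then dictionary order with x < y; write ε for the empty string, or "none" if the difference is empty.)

The string yy is accepted by M but not by N.
No shorter string lies in the difference, and yy is the lexicographically first length-2 string in L(M) \ L(N).

yy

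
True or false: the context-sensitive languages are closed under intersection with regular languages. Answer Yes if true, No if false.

Yes

Every regular language is context-sensitive, and context-sensitive languages are closed under intersection (an LBA runs the DFA check and then the LBA for L on the same linear tape).
So the context-sensitive languages are closed under intersection with a regular language.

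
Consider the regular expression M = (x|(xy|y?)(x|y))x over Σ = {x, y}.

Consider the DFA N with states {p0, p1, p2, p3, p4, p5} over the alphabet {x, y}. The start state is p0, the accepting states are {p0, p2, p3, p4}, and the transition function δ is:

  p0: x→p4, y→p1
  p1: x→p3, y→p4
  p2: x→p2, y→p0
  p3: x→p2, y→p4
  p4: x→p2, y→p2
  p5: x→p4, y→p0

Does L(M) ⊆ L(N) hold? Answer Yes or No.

Converting the expression M to a DFA (subset construction, then merging equivalent states) gives the minimal DFA with states {m0, m1, m2, m3, m4, m5, m6, m7}, start state m0, accepting states {m3, m5} and transitions m0: x→m1, y→m2; m1: x→m3, y→m4; m2: x→m5, y→m6; m3: x→m7, y→m7; m4: x→m6, y→m6; m5: x→m3, y→m7; m6: x→m3, y→m7; m7: x→m7, y→m7.
Exploring the product automaton M × N from the start pair (m0, p0), following both machines on each input symbol, reaches 15 state pairs: (m0, p0), (m1, p4), (m2, p1), (m3, p2), (m4, p2), (m5, p3), (m6, p4), (m7, p2), (m7, p0), (m6, p2), (m6, p0), (m7, p4), (m7, p1), (m3, p4), (m7, p3).
M accepts in {m3, m5} and N accepts in {p0, p2, p3, p4}. The reachable pairs whose M-component is accepting are (m3, p2), (m5, p3), (m3, p4); in each of them the N-component is accepting too, so the product for L(M) \ L(N) (M-component accepting, N-component rejecting) has no reachable accepting pair and the difference is empty.
Hence every string in L(M) is also in L(N).

Yes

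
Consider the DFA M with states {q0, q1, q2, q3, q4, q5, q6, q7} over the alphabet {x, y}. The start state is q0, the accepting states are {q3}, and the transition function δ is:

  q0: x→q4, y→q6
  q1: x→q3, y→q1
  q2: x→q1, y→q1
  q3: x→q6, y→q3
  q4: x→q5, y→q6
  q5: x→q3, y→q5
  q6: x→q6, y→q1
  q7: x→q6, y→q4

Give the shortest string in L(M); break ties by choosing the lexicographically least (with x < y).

A breadth-first search from q0 reaches an accepting state first via the path q0 → q4 → q5 → q3 on input xxx.
No string of length < 3 is accepted (BFS exhausts all shorter strings without reaching an accepting state), and xxx is the lexicographically least accepting string of length 3.

xxx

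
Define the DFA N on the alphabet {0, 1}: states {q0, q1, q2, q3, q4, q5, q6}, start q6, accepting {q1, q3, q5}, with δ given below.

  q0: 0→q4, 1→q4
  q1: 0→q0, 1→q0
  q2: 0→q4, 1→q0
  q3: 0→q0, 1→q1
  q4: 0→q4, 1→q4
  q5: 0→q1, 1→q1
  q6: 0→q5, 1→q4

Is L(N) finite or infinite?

The useful states (reachable from q6 and able to reach an accepting state) are {q1, q5, q6}.
Restricted to these states the transition graph has no cycle, so every accepting path has bounded length and L is finite.

finite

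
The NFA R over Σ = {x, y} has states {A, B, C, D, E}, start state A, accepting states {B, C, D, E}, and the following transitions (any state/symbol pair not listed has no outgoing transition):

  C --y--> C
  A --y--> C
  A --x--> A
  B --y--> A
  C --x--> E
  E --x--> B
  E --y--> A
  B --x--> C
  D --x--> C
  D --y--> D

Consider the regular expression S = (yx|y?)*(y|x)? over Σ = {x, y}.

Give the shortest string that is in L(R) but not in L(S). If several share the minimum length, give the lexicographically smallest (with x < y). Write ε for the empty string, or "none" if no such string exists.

The string xy is accepted by R but not by S.
No shorter string lies in the difference, and xy is the lexicographically first length-2 string in L(R) \ L(S).

xy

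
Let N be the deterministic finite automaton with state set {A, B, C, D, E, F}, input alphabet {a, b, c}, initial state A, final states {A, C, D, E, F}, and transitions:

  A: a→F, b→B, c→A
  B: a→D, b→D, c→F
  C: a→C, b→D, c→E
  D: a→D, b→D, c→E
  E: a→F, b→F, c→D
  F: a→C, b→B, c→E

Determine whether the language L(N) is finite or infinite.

State A is reachable from the start and can reach an accepting state, and it lies on the cycle A → A.
Traversing that cycle any number of times yields accepted strings of unbounded length, so the language is infinite.

infinite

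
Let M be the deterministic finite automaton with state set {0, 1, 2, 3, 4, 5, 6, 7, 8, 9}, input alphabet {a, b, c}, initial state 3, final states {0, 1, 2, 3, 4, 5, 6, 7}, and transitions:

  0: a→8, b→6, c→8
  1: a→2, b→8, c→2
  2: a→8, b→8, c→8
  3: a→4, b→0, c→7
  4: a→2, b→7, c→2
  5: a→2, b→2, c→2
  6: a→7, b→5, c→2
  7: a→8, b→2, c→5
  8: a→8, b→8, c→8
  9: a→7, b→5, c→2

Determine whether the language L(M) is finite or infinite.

finite

The useful states (reachable from 3 and able to reach an accepting state) are {0, 2, 3, 4, 5, 6, 7}.
Restricted to these states the transition graph has no cycle, so every accepting path has bounded length and L is finite.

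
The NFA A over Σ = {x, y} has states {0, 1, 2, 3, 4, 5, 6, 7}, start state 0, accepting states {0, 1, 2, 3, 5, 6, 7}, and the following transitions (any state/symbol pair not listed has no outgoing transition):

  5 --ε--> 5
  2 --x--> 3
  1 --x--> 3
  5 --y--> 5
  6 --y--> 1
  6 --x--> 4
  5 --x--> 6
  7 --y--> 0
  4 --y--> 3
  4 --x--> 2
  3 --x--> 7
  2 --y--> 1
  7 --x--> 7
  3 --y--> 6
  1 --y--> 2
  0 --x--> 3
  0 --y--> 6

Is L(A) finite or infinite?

infinite

State 1 is reachable from the start and can reach an accepting state, and it lies on the cycle 1 → 2 → 1.
Traversing that cycle any number of times yields accepted strings of unbounded length, so the language is infinite.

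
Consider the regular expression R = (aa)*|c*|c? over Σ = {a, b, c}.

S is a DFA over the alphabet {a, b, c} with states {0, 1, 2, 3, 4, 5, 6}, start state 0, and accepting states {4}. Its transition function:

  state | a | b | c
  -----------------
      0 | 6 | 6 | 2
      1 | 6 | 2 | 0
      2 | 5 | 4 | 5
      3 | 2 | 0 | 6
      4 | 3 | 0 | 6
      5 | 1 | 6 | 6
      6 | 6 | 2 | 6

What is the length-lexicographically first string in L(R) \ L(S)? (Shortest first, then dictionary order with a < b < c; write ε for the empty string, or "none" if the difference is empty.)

The empty string ε is accepted by R but not by S.
Since ε is the unique shortest string, it is the required witness.

ε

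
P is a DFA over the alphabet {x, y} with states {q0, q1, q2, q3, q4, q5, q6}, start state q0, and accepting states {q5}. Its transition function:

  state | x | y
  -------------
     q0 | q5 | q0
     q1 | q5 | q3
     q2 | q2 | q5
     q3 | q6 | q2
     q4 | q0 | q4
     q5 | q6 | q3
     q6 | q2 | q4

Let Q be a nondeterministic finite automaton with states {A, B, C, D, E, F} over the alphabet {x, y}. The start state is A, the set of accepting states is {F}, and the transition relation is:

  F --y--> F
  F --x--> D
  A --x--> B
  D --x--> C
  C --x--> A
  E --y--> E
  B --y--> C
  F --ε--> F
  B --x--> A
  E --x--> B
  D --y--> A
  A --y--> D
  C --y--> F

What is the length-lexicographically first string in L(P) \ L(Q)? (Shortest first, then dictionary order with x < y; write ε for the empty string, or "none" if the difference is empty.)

x

The string x is accepted by P but not by Q.
No shorter string lies in the difference, and x is the lexicographically first length-1 string in L(P) \ L(Q).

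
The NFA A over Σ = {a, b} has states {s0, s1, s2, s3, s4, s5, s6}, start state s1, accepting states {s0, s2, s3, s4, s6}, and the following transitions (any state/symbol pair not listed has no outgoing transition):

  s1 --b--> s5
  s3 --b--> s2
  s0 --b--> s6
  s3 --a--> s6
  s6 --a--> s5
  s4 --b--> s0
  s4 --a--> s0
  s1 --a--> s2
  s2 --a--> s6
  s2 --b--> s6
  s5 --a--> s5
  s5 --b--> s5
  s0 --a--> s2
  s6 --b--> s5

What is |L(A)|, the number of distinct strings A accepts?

The useful subgraph on states {s1, s2, s6} is acyclic, so L(A) is finite; the longest accepting path visits 3 useful states, giving maximum string length 2.
Counting accepting paths from s1 by length: 1 of length 1, 2 of length 2. Total 3.

3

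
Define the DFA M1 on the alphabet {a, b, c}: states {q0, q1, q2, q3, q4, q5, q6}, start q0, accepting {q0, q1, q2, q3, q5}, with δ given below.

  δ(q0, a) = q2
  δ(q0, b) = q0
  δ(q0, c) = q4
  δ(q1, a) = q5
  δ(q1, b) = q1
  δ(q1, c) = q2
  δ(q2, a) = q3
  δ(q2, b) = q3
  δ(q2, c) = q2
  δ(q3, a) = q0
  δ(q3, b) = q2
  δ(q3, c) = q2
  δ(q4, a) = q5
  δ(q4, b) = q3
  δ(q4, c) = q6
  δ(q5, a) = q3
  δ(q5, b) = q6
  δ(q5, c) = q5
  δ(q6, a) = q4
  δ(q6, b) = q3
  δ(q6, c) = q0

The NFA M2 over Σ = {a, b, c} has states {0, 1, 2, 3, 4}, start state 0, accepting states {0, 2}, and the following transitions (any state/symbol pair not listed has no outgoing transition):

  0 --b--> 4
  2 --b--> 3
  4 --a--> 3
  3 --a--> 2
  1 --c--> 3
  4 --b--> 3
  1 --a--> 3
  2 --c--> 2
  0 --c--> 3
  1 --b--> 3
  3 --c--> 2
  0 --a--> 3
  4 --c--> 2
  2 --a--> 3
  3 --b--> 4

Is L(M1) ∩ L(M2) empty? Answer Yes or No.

The empty string ε is accepted by both M1 and M2.
Hence L(M1) ∩ L(M2) ≠ ∅.

No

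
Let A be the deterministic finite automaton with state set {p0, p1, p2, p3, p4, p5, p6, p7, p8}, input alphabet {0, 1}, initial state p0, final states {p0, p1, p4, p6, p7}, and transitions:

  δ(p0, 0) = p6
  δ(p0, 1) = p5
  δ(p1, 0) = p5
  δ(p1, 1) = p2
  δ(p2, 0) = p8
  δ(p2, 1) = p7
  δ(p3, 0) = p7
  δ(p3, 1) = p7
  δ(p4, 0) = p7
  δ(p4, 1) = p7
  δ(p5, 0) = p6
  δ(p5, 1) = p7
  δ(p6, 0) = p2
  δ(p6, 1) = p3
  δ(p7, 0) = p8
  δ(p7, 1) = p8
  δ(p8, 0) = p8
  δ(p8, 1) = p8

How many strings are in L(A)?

10

The useful subgraph on states {p0, p2, p3, p5, p6, p7} is acyclic, so L(A) is finite; the longest accepting path visits 5 useful states, giving maximum string length 4.
Counting accepting paths from p0 by length: 1 of length 0, 1 of length 1, 2 of length 2, 3 of length 3, 3 of length 4. Total 10.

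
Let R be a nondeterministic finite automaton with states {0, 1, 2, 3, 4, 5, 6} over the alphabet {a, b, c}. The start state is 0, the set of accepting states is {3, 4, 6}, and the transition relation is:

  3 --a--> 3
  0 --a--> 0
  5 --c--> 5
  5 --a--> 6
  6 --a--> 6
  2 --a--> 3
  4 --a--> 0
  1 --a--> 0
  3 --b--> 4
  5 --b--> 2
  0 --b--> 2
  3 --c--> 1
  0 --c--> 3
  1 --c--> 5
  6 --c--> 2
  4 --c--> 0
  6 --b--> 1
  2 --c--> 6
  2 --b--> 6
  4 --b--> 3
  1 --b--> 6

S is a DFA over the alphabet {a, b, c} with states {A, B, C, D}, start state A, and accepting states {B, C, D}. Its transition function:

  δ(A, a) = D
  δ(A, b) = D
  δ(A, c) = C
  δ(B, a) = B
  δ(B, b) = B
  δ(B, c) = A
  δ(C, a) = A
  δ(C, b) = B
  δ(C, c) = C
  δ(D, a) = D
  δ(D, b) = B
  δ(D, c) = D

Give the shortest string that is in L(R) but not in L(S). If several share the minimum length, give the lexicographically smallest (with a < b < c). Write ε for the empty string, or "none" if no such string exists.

The string ca is accepted by R but not by S.
No shorter string lies in the difference, and ca is the lexicographically first length-2 string in L(R) \ L(S).

ca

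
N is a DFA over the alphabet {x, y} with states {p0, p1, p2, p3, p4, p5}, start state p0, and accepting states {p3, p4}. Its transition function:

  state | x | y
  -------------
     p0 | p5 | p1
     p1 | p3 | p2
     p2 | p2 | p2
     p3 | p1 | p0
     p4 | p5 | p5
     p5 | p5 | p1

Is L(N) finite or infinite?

infinite

State p0 is reachable from the start and can reach an accepting state, and it lies on the cycle p0 → p1 → p3 → p0.
Traversing that cycle any number of times yields accepted strings of unbounded length, so the language is infinite.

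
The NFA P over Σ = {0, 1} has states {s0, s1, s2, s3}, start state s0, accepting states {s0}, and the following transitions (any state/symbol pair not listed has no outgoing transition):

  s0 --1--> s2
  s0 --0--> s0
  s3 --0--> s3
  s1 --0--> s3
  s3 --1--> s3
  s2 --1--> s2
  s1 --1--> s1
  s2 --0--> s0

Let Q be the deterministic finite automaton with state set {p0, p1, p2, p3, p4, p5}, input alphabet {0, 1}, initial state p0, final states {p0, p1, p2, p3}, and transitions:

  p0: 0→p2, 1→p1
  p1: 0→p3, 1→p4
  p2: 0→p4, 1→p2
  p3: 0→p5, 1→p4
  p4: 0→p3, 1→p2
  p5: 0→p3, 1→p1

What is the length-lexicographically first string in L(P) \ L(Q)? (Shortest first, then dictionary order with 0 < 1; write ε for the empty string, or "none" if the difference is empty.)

00

The string 00 is accepted by P but not by Q.
No shorter string lies in the difference, and 00 is the lexicographically first length-2 string in L(P) \ L(Q).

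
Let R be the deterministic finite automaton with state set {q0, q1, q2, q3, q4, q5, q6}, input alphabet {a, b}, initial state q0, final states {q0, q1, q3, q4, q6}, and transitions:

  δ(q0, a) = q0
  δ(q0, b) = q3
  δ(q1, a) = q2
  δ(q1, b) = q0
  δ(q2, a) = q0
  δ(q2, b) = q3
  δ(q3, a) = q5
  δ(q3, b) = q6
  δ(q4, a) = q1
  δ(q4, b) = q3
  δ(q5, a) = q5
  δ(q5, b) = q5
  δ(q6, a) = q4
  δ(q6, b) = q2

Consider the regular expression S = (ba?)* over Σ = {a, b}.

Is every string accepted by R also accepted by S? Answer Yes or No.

No

The string a is in L(R) but not in L(S).
So L(R) ⊄ L(S).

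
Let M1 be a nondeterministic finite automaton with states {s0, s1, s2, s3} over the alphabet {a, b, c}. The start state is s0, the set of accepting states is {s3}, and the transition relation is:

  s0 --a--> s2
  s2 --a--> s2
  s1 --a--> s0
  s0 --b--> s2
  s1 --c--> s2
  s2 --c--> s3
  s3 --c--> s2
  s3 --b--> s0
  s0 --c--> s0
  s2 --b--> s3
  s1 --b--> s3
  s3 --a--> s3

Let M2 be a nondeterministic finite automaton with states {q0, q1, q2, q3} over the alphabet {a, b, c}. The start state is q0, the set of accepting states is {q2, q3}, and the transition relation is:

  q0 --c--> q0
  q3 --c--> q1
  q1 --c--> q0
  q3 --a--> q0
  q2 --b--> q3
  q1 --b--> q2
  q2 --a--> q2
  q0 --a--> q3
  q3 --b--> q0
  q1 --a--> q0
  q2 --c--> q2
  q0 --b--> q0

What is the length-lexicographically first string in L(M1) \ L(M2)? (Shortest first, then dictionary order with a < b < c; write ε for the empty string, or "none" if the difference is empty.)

The string ab is accepted by M1 but not by M2.
No shorter string lies in the difference, and ab is the lexicographically first length-2 string in L(M1) \ L(M2).

ab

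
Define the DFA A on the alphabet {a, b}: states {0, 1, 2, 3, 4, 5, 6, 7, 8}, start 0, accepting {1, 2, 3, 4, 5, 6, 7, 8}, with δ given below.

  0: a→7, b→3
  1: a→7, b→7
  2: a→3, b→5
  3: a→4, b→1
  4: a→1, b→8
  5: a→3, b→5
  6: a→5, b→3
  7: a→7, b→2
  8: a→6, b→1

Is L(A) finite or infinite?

State 3 is reachable from the start and can reach an accepting state, and it lies on the cycle 3 → 1 → 7 → 2 → 3.
Traversing that cycle any number of times yields accepted strings of unbounded length, so the language is infinite.

infinite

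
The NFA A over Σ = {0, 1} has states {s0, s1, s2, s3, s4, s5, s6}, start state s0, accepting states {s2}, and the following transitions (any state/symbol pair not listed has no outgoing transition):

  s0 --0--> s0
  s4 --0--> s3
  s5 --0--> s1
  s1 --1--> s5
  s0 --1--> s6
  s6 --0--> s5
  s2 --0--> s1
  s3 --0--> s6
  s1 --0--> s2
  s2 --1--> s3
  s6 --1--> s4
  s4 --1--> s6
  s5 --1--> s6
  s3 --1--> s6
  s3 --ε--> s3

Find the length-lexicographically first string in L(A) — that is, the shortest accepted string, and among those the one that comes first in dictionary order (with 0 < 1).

A breadth-first search from s0 reaches an accepting state first via the path s0 → s6 → s5 → s1 → s2 on input 1000.
No string of length < 4 is accepted (BFS exhausts all shorter strings without reaching an accepting state), and 1000 is the lexicographically least accepting string of length 4.

1000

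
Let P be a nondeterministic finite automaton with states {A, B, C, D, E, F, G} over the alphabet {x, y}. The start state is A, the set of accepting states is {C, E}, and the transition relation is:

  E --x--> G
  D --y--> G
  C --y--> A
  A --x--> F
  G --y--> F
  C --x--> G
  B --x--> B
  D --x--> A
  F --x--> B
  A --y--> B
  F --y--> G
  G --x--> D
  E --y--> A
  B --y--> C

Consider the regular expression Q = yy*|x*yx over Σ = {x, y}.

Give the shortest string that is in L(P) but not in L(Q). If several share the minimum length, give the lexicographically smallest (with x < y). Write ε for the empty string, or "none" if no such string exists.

The string xxy is accepted by P but not by Q.
No shorter string lies in the difference, and xxy is the lexicographically first length-3 string in L(P) \ L(Q).

xxy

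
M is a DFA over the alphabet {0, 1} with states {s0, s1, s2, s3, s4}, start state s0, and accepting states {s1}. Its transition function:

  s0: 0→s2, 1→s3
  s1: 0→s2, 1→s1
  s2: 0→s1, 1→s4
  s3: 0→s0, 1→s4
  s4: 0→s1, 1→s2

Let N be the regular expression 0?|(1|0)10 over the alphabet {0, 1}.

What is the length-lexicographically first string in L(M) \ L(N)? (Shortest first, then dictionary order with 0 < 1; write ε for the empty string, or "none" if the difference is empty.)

00

The string 00 is accepted by M but not by N.
No shorter string lies in the difference, and 00 is the lexicographically first length-2 string in L(M) \ L(N).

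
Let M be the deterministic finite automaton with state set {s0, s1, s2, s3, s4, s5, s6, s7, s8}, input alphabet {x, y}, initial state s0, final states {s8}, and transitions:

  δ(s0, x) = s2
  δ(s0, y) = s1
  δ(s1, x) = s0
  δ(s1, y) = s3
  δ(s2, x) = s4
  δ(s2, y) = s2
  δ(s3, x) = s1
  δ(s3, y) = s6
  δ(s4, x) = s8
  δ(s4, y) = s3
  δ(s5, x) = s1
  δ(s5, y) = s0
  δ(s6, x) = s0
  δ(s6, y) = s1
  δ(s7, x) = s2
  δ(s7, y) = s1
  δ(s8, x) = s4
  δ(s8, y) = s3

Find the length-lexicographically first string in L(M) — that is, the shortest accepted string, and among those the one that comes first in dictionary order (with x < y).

xxx

A breadth-first search from s0 reaches an accepting state first via the path s0 → s2 → s4 → s8 on input xxx.
No string of length < 3 is accepted (BFS exhausts all shorter strings without reaching an accepting state), and xxx is the lexicographically least accepting string of length 3.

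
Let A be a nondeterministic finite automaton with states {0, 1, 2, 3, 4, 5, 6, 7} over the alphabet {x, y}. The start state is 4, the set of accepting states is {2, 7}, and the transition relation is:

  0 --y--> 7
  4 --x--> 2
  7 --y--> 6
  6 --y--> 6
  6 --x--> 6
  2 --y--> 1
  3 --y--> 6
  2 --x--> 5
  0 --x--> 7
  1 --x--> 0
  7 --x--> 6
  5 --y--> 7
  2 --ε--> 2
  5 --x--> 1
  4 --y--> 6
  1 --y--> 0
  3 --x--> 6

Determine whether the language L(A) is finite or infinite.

The useful states (reachable from 4 and able to reach an accepting state) are {0, 1, 2, 4, 5, 7}.
Restricted to these states the transition graph has no cycle, so every accepting path has bounded length and L is finite.

finite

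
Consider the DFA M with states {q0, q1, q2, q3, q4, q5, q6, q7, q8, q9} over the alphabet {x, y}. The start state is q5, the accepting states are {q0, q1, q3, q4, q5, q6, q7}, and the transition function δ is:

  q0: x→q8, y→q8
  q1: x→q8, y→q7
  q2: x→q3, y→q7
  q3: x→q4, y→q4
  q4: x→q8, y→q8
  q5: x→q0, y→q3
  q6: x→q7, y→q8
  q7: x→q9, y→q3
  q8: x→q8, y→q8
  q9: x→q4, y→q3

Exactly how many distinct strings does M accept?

5

The useful subgraph on states {q0, q3, q4, q5} is acyclic, so L(M) is finite; the longest accepting path visits 3 useful states, giving maximum string length 2.
Counting accepting paths from q5 by length: 1 of length 0, 2 of length 1, 2 of length 2. Total 5.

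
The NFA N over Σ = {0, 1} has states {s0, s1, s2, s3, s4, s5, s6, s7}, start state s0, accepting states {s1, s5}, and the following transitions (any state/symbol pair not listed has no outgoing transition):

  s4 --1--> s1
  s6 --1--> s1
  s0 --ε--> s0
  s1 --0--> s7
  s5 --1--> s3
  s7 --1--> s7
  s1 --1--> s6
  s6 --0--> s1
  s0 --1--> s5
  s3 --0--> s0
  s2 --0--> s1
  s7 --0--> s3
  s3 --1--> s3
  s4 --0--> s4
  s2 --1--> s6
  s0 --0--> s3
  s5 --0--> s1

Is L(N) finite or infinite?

infinite

State s0 is reachable from the start and can reach an accepting state, and it lies on the cycle s0 → s3 → s0.
Traversing that cycle any number of times yields accepted strings of unbounded length, so the language is infinite.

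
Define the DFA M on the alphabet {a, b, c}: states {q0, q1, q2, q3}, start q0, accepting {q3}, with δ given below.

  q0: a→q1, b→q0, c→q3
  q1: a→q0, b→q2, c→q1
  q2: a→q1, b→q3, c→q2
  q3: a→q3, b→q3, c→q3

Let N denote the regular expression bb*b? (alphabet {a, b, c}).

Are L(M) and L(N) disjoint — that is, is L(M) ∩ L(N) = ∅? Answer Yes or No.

Yes

Converting the expression N to a DFA (subset construction, then merging equivalent states) gives the minimal DFA with states {n0, n1, n2}, start state n0, accepting states {n2} and transitions n0: a→n1, b→n2, c→n1; n1: a→n1, b→n1, c→n1; n2: a→n1, b→n2, c→n1.
Exploring the product automaton M × N from the start pair (q0, n0), following both machines on each input symbol, reaches 6 state pairs: (q0, n0), (q1, n1), (q0, n2), (q3, n1), (q0, n1), (q2, n1).
M accepts in {q3} and N accepts in {n2}; no reachable pair has both components accepting, so no string drives both machines to acceptance simultaneously and L(M) ∩ L(N) = ∅.
So no string is accepted by both, and the intersection is empty.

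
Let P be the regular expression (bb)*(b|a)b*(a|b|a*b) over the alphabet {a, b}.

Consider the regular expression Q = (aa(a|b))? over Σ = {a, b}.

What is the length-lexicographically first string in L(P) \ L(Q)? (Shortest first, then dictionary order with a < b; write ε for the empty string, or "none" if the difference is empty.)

aa

The string aa is accepted by P but not by Q.
No shorter string lies in the difference, and aa is the lexicographically first length-2 string in L(P) \ L(Q).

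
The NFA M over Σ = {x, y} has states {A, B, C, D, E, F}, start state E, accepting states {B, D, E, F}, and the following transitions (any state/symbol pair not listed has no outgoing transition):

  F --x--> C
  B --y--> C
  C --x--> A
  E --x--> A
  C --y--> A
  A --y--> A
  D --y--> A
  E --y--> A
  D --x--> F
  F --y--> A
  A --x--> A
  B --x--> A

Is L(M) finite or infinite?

The useful states (reachable from E and able to reach an accepting state) are {E}.
Restricted to these states the transition graph has no cycle, so every accepting path has bounded length and L is finite.

finite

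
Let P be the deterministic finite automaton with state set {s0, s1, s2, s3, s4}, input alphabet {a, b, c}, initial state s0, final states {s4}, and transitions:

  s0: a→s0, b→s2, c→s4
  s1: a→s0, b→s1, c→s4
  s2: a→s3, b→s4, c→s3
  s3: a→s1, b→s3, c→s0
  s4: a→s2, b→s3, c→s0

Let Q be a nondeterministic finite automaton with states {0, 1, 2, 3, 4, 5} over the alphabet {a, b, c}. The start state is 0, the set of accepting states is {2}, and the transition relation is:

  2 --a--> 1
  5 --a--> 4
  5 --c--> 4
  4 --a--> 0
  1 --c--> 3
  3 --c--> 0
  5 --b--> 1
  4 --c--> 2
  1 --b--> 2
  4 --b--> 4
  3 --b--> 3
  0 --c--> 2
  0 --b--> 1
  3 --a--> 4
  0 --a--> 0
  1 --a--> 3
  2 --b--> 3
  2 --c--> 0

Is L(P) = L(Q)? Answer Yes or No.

Yes

Exploring the product automaton P × Q from the start pair (s0, 0), following both machines on each input symbol, reaches 5 state pairs: (s0, 0), (s2, 1), (s4, 2), (s3, 3), (s1, 4).
P accepts in {s4} and Q accepts in {2}. In every reachable pair the two components are either both accepting — (s4, 2) — or both non-accepting, so no string is accepted by exactly one of the machines: L(P) \ L(Q) and L(Q) \ L(P) are both empty.
Hence every string is accepted by P iff it is accepted by Q, and the two languages coincide.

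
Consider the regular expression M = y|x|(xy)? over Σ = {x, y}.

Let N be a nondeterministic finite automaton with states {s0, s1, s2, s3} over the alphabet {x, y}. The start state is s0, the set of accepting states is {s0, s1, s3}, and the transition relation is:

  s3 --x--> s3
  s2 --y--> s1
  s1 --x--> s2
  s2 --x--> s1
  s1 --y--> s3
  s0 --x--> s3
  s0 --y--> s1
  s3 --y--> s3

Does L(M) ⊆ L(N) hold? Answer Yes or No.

Yes

Converting the expression M to a DFA (subset construction, then merging equivalent states) gives the minimal DFA with states {m0, m1, m2, m3}, start state m0, accepting states {m0, m1, m2} and transitions m0: x→m1, y→m2; m1: x→m3, y→m2; m2: x→m3, y→m3; m3: x→m3, y→m3.
Exploring the product automaton M × N from the start pair (m0, s0), following both machines on each input symbol, reaches 7 state pairs: (m0, s0), (m1, s3), (m2, s1), (m3, s3), (m2, s3), (m3, s2), (m3, s1).
M accepts in {m0, m1, m2} and N accepts in {s0, s1, s3}. The reachable pairs whose M-component is accepting are (m0, s0), (m1, s3), (m2, s1), (m2, s3); in each of them the N-component is accepting too, so the product for L(M) \ L(N) (M-component accepting, N-component rejecting) has no reachable accepting pair and the difference is empty.
Hence every string in L(M) is also in L(N).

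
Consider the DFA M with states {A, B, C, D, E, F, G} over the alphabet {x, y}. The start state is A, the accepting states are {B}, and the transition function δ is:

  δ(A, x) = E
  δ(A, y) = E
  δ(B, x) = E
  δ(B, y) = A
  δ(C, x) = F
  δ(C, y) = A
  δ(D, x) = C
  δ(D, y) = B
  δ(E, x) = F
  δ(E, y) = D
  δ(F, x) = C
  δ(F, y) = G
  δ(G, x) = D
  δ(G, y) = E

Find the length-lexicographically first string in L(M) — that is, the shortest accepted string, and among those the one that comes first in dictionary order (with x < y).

A breadth-first search from A reaches an accepting state first via the path A → E → D → B on input xyy.
No string of length < 3 is accepted (BFS exhausts all shorter strings without reaching an accepting state), and xyy is the lexicographically least accepting string of length 3.

xyy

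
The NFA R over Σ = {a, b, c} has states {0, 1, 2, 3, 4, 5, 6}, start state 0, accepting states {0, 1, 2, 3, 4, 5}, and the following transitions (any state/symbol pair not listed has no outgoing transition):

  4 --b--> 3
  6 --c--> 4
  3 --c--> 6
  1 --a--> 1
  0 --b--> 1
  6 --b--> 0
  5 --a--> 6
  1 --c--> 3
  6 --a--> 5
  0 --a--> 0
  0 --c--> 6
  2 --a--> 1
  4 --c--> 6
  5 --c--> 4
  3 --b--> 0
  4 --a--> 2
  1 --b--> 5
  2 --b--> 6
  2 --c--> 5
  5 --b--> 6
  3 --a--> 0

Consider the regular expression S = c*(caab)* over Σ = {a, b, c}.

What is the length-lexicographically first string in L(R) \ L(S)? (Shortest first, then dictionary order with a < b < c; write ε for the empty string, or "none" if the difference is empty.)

The string a is accepted by R but not by S.
No shorter string lies in the difference, and a is the lexicographically first length-1 string in L(R) \ L(S).

a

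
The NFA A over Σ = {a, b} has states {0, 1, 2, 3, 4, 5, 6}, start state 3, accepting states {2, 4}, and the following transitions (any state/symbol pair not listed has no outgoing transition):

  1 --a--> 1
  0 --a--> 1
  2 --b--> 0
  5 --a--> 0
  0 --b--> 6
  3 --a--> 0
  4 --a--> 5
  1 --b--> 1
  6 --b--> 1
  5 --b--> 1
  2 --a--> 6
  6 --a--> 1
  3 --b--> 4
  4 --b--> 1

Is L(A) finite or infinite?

The useful states (reachable from 3 and able to reach an accepting state) are {3, 4}.
Restricted to these states the transition graph has no cycle, so every accepting path has bounded length and L is finite.

finite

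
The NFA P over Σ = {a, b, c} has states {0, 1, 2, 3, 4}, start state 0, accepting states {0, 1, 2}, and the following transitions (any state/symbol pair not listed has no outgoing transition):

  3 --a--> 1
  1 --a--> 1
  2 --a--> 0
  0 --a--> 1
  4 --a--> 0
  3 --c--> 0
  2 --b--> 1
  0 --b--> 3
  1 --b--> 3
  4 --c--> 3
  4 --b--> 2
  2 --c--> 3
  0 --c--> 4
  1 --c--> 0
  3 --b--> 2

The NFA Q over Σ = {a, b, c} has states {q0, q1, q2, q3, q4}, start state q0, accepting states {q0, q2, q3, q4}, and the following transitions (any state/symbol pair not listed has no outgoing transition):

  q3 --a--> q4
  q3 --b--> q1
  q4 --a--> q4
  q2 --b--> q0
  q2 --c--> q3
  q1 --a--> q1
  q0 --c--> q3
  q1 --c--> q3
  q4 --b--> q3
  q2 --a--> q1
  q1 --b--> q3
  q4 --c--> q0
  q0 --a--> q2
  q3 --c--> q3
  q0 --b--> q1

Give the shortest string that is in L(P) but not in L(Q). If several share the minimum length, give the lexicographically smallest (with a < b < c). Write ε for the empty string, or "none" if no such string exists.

aa

The string aa is accepted by P but not by Q.
No shorter string lies in the difference, and aa is the lexicographically first length-2 string in L(P) \ L(Q).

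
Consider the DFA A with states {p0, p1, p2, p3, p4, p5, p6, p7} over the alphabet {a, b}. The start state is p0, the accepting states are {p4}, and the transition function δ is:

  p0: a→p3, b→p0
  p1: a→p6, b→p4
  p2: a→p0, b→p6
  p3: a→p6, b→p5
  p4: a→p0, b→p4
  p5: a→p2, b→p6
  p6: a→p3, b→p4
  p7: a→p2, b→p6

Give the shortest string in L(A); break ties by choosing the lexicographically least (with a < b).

A breadth-first search from p0 reaches an accepting state first via the path p0 → p3 → p6 → p4 on input aab.
No string of length < 3 is accepted (BFS exhausts all shorter strings without reaching an accepting state), and aab is the lexicographically least accepting string of length 3.

aab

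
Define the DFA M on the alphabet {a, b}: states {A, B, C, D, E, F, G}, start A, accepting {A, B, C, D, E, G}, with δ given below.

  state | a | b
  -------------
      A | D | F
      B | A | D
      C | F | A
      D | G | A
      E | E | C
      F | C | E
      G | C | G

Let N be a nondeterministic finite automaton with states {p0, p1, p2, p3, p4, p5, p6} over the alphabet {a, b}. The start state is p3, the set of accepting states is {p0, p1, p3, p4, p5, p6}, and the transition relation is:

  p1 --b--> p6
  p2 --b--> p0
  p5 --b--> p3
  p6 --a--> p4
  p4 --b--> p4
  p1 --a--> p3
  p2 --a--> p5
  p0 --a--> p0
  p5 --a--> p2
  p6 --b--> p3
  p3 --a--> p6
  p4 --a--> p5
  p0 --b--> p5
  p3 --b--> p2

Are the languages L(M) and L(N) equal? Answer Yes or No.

Yes

Exploring the product automaton M × N from the start pair (A, p3), following both machines on each input symbol, reaches 6 state pairs: (A, p3), (D, p6), (F, p2), (G, p4), (C, p5), (E, p0).
M accepts in {A, B, C, D, E, G} and N accepts in {p0, p1, p3, p4, p5, p6}. In every reachable pair the two components are either both accepting — (A, p3), (D, p6), (G, p4), (C, p5), (E, p0) — or both non-accepting, so no string is accepted by exactly one of the machines: L(M) \ L(N) and L(N) \ L(M) are both empty.
Hence every string is accepted by M iff it is accepted by N, and the two languages coincide.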